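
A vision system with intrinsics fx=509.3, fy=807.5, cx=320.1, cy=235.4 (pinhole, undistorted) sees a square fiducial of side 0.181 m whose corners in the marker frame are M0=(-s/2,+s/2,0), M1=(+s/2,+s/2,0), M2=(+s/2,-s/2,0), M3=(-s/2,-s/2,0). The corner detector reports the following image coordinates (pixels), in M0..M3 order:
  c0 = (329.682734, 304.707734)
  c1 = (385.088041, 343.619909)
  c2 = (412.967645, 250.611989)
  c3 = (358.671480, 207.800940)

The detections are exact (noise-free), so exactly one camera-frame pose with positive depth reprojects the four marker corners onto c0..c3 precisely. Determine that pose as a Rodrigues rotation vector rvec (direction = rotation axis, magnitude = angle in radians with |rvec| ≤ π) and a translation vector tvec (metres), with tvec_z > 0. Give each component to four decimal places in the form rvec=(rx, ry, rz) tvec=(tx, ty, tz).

rvec=(0.0769, -0.3113, 0.4377) tvec=(0.1422, 0.0719, 1.3910)

Intrinsics K: fx=509.3, fy=807.5, cx=320.1, cy=235.4
Marker side s = 0.181 m; corners in marker frame (Z=0):
  M0 = (-0.0905, +0.0905, 0)
  M1 = (+0.0905, +0.0905, 0)
  M2 = (+0.0905, -0.0905, 0)
  M3 = (-0.0905, -0.0905, 0)
Detected image corners:
  c0 = (329.682734, 304.707734) px
  c1 = (385.088041, 343.619909) px
  c2 = (412.967645, 250.611989) px
  c3 = (358.671480, 207.800940) px
Planar DLT: solve 8×8 A·h = b for H (H[2,2]=1):
  H  [+386.57246 -155.24709 +372.15419]
  H  [+287.94306 +525.73660 +277.12140]
  H  [+0.22478 +0.00480 +1.00000]
B = K⁻¹H; ‖b₁‖=0.718928, ‖b₂‖=0.718928; λ = 2/(‖b₁‖+‖b₂‖) = 1.390960, sign → tz>0 ⇒ λ=+1.390960
r₁ = λ·B[:,0] = (+0.85927,+0.40485,+0.31266); r₂ = λ·B[:,1] = (-0.42820,+0.90366,+0.00668)
r₃ = r₁×r₂ = (-0.27983,-0.13962,+0.94984); SVD([r₁ r₂ r₃]) → R = UVᵀ:
  R  [+0.85927 -0.42820 -0.27983]
  R  [+0.40485 +0.90366 -0.13962]
  R  [+0.31266 +0.00668 +0.94984]
t = (+0.14217, +0.07187, +1.39096) m
tr R = 2.712769; θ = arccos((tr R − 1)/2) = 0.542570 rad = 31.087°
axis k = ((R−Rᵀ)₃₂, (R−Rᵀ)₁₃, (R−Rᵀ)₂₁) / (2 sinθ) = (+0.141676, -0.573741, +0.806690)
rvec = θ·k = (+0.076869, -0.311295, +0.437686)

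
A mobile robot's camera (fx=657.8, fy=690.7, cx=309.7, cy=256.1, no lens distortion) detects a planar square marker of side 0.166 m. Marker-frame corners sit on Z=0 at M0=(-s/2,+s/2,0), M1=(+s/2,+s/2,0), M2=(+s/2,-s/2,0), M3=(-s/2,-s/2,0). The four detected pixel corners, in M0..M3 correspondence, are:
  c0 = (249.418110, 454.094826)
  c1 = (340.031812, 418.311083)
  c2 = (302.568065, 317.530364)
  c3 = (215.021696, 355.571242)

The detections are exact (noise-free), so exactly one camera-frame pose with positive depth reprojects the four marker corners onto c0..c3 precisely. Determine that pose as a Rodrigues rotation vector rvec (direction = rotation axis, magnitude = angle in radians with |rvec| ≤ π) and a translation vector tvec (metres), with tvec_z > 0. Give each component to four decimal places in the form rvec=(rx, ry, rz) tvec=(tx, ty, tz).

Intrinsics K: fx=657.8, fy=690.7, cx=309.7, cy=256.1
Marker side s = 0.166 m; corners in marker frame (Z=0):
  M0 = (-0.0830, +0.0830, 0)
  M1 = (+0.0830, +0.0830, 0)
  M2 = (+0.0830, -0.0830, 0)
  M3 = (-0.0830, -0.0830, 0)
Detected image corners:
  c0 = (249.418110, 454.094826) px
  c1 = (340.031812, 418.311083) px
  c2 = (302.568065, 317.530364) px
  c3 = (215.021696, 355.571242) px
Planar DLT: solve 8×8 A·h = b for H (H[2,2]=1):
  H  [+485.17000 +179.60940 +275.87625]
  H  [-294.13350 +548.98118 +386.11281]
  H  [-0.18556 -0.13259 +1.00000]
B = K⁻¹H; ‖b₁‖=0.917834, ‖b₂‖=0.917834; λ = 2/(‖b₁‖+‖b₂‖) = 1.089521, sign → tz>0 ⇒ λ=+1.089521
r₁ = λ·B[:,0] = (+0.89878,-0.38901,-0.20217); r₂ = λ·B[:,1] = (+0.36550,+0.91953,-0.14446)
r₃ = r₁×r₂ = (+0.24210,+0.05594,+0.96864); SVD([r₁ r₂ r₃]) → R = UVᵀ:
  R  [+0.89878 +0.36550 +0.24210]
  R  [-0.38901 +0.91953 +0.05594]
  R  [-0.20217 -0.14446 +0.96864]
t = (-0.05602, +0.20508, +1.08952) m
tr R = 2.786948; θ = arccos((tr R − 1)/2) = 0.465774 rad = 26.687°
axis k = ((R−Rᵀ)₃₂, (R−Rᵀ)₁₃, (R−Rᵀ)₂₁) / (2 sinθ) = (-0.223101, +0.494602, -0.839997)
rvec = θ·k = (-0.103915, +0.230373, -0.391249)

rvec=(-0.1039, 0.2304, -0.3912) tvec=(-0.0560, 0.2051, 1.0895)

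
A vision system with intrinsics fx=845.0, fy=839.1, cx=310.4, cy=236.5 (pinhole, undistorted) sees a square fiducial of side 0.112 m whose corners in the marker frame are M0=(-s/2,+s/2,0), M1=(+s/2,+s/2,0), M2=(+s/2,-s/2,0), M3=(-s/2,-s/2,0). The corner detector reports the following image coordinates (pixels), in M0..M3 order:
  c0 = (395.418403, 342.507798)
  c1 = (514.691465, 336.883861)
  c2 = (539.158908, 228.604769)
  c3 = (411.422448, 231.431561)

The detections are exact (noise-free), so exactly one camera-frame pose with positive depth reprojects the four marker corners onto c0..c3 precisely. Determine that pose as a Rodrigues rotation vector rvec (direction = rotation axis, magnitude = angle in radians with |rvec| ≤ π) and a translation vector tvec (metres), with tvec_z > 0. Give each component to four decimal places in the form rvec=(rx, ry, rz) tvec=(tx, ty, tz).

Intrinsics K: fx=845.0, fy=839.1, cx=310.4, cy=236.5
Marker side s = 0.112 m; corners in marker frame (Z=0):
  M0 = (-0.0560, +0.0560, 0)
  M1 = (+0.0560, +0.0560, 0)
  M2 = (+0.0560, -0.0560, 0)
  M3 = (-0.0560, -0.0560, 0)
Detected image corners:
  c0 = (395.418403, 342.507798) px
  c1 = (514.691465, 336.883861) px
  c2 = (539.158908, 228.604769) px
  c3 = (411.422448, 231.431561) px
Planar DLT: solve 8×8 A·h = b for H (H[2,2]=1):
  H  [+1218.96990 +122.67675 +465.67714]
  H  [+33.85021 +1165.17940 +286.83329]
  H  [+0.25288 +0.65328 +1.00000]
B = K⁻¹H; ‖b₁‖=1.373511, ‖b₂‖=1.373511; λ = 2/(‖b₁‖+‖b₂‖) = 0.728061, sign → tz>0 ⇒ λ=+0.728061
r₁ = λ·B[:,0] = (+0.98265,-0.02252,+0.18411); r₂ = λ·B[:,1] = (-0.06902,+0.87693,+0.47563)
r₃ = r₁×r₂ = (-0.17216,-0.48008,+0.86016); SVD([r₁ r₂ r₃]) → R = UVᵀ:
  R  [+0.98265 -0.06902 -0.17216]
  R  [-0.02252 +0.87693 -0.48008]
  R  [+0.18411 +0.47563 +0.86016]
t = (+0.13379, +0.04367, +0.72806) m
tr R = 2.719747; θ = arccos((tr R − 1)/2) = 0.535775 rad = 30.698°
axis k = ((R−Rᵀ)₃₂, (R−Rᵀ)₁₃, (R−Rᵀ)₂₁) / (2 sinθ) = (+0.936038, -0.348939, +0.045539)
rvec = θ·k = (+0.501506, -0.186953, +0.024399)

rvec=(0.5015, -0.1870, 0.0244) tvec=(0.1338, 0.0437, 0.7281)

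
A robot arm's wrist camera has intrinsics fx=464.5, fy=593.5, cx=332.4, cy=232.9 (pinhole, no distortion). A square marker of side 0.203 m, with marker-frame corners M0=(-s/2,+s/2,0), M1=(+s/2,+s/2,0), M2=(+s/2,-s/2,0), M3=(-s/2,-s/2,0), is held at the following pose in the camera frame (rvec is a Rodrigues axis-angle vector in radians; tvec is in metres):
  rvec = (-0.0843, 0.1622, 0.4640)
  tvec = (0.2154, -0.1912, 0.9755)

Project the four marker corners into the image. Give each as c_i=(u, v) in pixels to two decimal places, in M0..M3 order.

c0=(370.01, 145.72) c1=(458.62, 197.87) c2=(501.71, 86.62) c3=(412.37, 38.89)

Intrinsics K: fx=464.5, fy=593.5, cx=332.4, cy=232.9
Marker side s = 0.203 m; corners in marker frame (Z=0):
  M0 = (-0.1015, +0.1015, 0)
  M1 = (+0.1015, +0.1015, 0)
  M2 = (+0.1015, -0.1015, 0)
  M3 = (-0.1015, -0.1015, 0)
rvec = (-0.0843, 0.1622, 0.4640), |rvec| = θ = 0.49871 rad = 28.574°
Rodrigues: sinθ=0.47829, 1−cosθ=0.12180; R = I + sinθ·[k]× + (1−cosθ)·[k]×²:
    [+0.88168 -0.45170 +0.13640]
    [+0.43831 +0.89108 +0.11771]
    [-0.17472 -0.04399 +0.98364]
t = (0.2154, -0.1912, 0.9755) m
M0: Pc = R·M0+t = (+0.08006, -0.14524, +0.98877); u = 464.5·(+0.08006)/0.98877 + 332.4 = 370.0112, v = 593.5·(-0.14524)/0.98877 + 232.9 = 145.7190
M1: Pc = R·M1+t = (+0.25904, -0.05627, +0.95330); u = 464.5·(+0.25904)/0.95330 + 332.4 = 458.6198, v = 593.5·(-0.05627)/0.95330 + 232.9 = 197.8699
M2: Pc = R·M2+t = (+0.35074, -0.23716, +0.96223); u = 464.5·(+0.35074)/0.96223 + 332.4 = 501.7125, v = 593.5·(-0.23716)/0.96223 + 232.9 = 86.6228
M3: Pc = R·M3+t = (+0.17176, -0.32613, +0.99770); u = 464.5·(+0.17176)/0.99770 + 332.4 = 412.3651, v = 593.5·(-0.32613)/0.99770 + 232.9 = 38.8934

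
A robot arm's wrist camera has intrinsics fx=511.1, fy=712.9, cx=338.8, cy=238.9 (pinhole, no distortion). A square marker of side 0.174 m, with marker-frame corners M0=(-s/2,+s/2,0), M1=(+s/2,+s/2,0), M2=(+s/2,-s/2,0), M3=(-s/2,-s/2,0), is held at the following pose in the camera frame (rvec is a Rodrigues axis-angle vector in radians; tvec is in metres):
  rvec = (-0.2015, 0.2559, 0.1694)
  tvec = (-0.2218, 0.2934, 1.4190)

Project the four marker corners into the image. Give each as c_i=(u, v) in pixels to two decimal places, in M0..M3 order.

c0=(223.69, 421.37) c1=(281.24, 440.10) c2=(294.53, 350.84) c3=(237.77, 335.35)

Intrinsics K: fx=511.1, fy=712.9, cx=338.8, cy=238.9
Marker side s = 0.174 m; corners in marker frame (Z=0):
  M0 = (-0.0870, +0.0870, 0)
  M1 = (+0.0870, +0.0870, 0)
  M2 = (+0.0870, -0.0870, 0)
  M3 = (-0.0870, -0.0870, 0)
rvec = (-0.2015, 0.2559, 0.1694), |rvec| = θ = 0.36713 rad = 21.035°
Rodrigues: sinθ=0.35894, 1−cosθ=0.06664; R = I + sinθ·[k]× + (1−cosθ)·[k]×²:
    [+0.95344 -0.19111 +0.23331]
    [+0.14013 +0.96574 +0.21844]
    [-0.26707 -0.17557 +0.94755]
t = (-0.2218, 0.2934, 1.4190) m
M0: Pc = R·M0+t = (-0.32138, +0.36523, +1.42696); u = 511.1·(-0.32138)/1.42696 + 338.8 = 223.6915, v = 712.9·(+0.36523)/1.42696 + 238.9 = 421.3656
M1: Pc = R·M1+t = (-0.15548, +0.38961, +1.38049); u = 511.1·(-0.15548)/1.38049 + 338.8 = 281.2373, v = 712.9·(+0.38961)/1.38049 + 238.9 = 440.0989
M2: Pc = R·M2+t = (-0.12222, +0.22157, +1.41104); u = 511.1·(-0.12222)/1.41104 + 338.8 = 294.5286, v = 712.9·(+0.22157)/1.41104 + 238.9 = 350.8448
M3: Pc = R·M3+t = (-0.28812, +0.19719, +1.45751); u = 511.1·(-0.28812)/1.45751 + 338.8 = 237.7652, v = 712.9·(+0.19719)/1.45751 + 238.9 = 335.3499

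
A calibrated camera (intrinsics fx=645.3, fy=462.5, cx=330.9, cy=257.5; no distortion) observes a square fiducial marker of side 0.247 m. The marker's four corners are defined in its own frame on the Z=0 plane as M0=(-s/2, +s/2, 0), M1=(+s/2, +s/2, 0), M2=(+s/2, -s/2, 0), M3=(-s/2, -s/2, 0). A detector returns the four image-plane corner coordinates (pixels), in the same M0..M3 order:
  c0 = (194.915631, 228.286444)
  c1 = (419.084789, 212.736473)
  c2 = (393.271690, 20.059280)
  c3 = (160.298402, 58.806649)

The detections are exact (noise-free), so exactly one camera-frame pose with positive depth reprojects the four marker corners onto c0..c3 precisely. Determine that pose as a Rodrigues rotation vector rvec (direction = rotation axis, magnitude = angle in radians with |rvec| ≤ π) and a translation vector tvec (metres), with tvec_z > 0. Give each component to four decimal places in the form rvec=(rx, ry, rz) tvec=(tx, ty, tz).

rvec=(0.1604, 0.3140, -0.0923) tvec=(-0.0456, -0.1739, 0.6475)

Intrinsics K: fx=645.3, fy=462.5, cx=330.9, cy=257.5
Marker side s = 0.247 m; corners in marker frame (Z=0):
  M0 = (-0.1235, +0.1235, 0)
  M1 = (+0.1235, +0.1235, 0)
  M2 = (+0.1235, -0.1235, 0)
  M3 = (-0.1235, -0.1235, 0)
Detected image corners:
  c0 = (194.915631, 228.286444) px
  c1 = (419.084789, 212.736473) px
  c2 = (393.271690, 20.059280) px
  c3 = (160.298402, 58.806649) px
Planar DLT: solve 8×8 A·h = b for H (H[2,2]=1):
  H  [+783.14857 +187.65534 +285.44883]
  H  [-171.75744 +758.90722 +133.24790]
  H  [-0.48565 +0.22014 +1.00000]
B = K⁻¹H; ‖b₁‖=1.544473, ‖b₂‖=1.544473; λ = 2/(‖b₁‖+‖b₂‖) = 0.647470, sign → tz>0 ⇒ λ=+0.647470
r₁ = λ·B[:,0] = (+0.94702,-0.06538,-0.31444); r₂ = λ·B[:,1] = (+0.11520,+0.98306,+0.14254)
r₃ = r₁×r₂ = (+0.29980,-0.17121,+0.93852); SVD([r₁ r₂ r₃]) → R = UVᵀ:
  R  [+0.94702 +0.11520 +0.29980]
  R  [-0.06538 +0.98306 -0.17121]
  R  [-0.31444 +0.14254 +0.93852]
t = (-0.04560, -0.17394, +0.64747) m
tr R = 2.868601; θ = arccos((tr R − 1)/2) = 0.364505 rad = 20.885°
axis k = ((R−Rᵀ)₃₂, (R−Rᵀ)₁₃, (R−Rᵀ)₂₁) / (2 sinθ) = (+0.440048, +0.861516, -0.253275)
rvec = θ·k = (+0.160399, +0.314026, -0.092320)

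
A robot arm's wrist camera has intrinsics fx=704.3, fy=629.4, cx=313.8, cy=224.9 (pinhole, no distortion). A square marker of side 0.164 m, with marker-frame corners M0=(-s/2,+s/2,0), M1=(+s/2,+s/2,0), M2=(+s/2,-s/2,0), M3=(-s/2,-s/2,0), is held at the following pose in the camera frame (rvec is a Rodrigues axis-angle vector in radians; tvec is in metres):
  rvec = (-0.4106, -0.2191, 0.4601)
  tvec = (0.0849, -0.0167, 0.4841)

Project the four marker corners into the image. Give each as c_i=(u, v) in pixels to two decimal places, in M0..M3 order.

Intrinsics K: fx=704.3, fy=629.4, cx=313.8, cy=224.9
Marker side s = 0.164 m; corners in marker frame (Z=0):
  M0 = (-0.0820, +0.0820, 0)
  M1 = (+0.0820, +0.0820, 0)
  M2 = (+0.0820, -0.0820, 0)
  M3 = (-0.0820, -0.0820, 0)
rvec = (-0.4106, -0.2191, 0.4601), |rvec| = θ = 0.65444 rad = 37.497°
Rodrigues: sinθ=0.60871, 1−cosθ=0.20661; R = I + sinθ·[k]× + (1−cosθ)·[k]×²:
    [+0.87472 -0.38455 -0.29493]
    [+0.47135 +0.81655 +0.33328]
    [+0.11266 -0.43054 +0.89551]
t = (0.0849, -0.0167, 0.4841) m
M0: Pc = R·M0+t = (-0.01836, +0.01161, +0.43956); u = 704.3·(-0.01836)/0.43956 + 313.8 = 284.3810, v = 629.4·(+0.01161)/0.43956 + 224.9 = 241.5187
M1: Pc = R·M1+t = (+0.12509, +0.08891, +0.45803); u = 704.3·(+0.12509)/0.45803 + 313.8 = 506.1515, v = 629.4·(+0.08891)/0.45803 + 224.9 = 347.0714
M2: Pc = R·M2+t = (+0.18816, -0.04501, +0.52864); u = 704.3·(+0.18816)/0.52864 + 313.8 = 564.4827, v = 629.4·(-0.04501)/0.52864 + 224.9 = 171.3159
M3: Pc = R·M3+t = (+0.04471, -0.12231, +0.51017); u = 704.3·(+0.04471)/0.51017 + 313.8 = 375.5186, v = 629.4·(-0.12231)/0.51017 + 224.9 = 74.0071

c0=(284.38, 241.52) c1=(506.15, 347.07) c2=(564.48, 171.32) c3=(375.52, 74.01)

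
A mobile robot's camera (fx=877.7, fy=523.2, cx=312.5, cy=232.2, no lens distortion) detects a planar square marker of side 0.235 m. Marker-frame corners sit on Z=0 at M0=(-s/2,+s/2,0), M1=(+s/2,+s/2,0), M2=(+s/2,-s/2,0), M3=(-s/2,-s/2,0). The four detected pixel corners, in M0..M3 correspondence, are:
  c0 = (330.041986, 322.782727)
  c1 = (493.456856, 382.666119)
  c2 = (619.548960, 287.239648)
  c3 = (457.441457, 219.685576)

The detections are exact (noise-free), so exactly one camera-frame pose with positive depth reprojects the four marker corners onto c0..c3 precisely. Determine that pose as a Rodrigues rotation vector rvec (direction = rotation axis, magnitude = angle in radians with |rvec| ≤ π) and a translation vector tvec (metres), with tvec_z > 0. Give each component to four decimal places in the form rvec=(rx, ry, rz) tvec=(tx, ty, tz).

rvec=(0.2112, -0.1802, 0.5968) tvec=(0.1821, 0.1355, 0.9761)

Intrinsics K: fx=877.7, fy=523.2, cx=312.5, cy=232.2
Marker side s = 0.235 m; corners in marker frame (Z=0):
  M0 = (-0.1175, +0.1175, 0)
  M1 = (+0.1175, +0.1175, 0)
  M2 = (+0.1175, -0.1175, 0)
  M3 = (-0.1175, -0.1175, 0)
Detected image corners:
  c0 = (330.041986, 322.782727) px
  c1 = (493.456856, 382.666119) px
  c2 = (619.548960, 287.239648) px
  c3 = (457.441457, 219.685576) px
Planar DLT: solve 8×8 A·h = b for H (H[2,2]=1):
  H  [+803.76705 -468.97727 +476.25704]
  H  [+341.74499 +466.78215 +304.83175]
  H  [+0.23387 +0.14794 +1.00000]
B = K⁻¹H; ‖b₁‖=1.024487, ‖b₂‖=1.024487; λ = 2/(‖b₁‖+‖b₂‖) = 0.976098, sign → tz>0 ⇒ λ=+0.976098
r₁ = λ·B[:,0] = (+0.81260,+0.53626,+0.22828); r₂ = λ·B[:,1] = (-0.57297,+0.80676,+0.14440)
r₃ = r₁×r₂ = (-0.10673,-0.24814,+0.96283); SVD([r₁ r₂ r₃]) → R = UVᵀ:
  R  [+0.81260 -0.57297 -0.10673]
  R  [+0.53626 +0.80676 -0.24814]
  R  [+0.22828 +0.14440 +0.96283]
t = (+0.18212, +0.13550, +0.97610) m
tr R = 2.582180; θ = arccos((tr R − 1)/2) = 0.658208 rad = 37.713°
axis k = ((R−Rᵀ)₃₂, (R−Rᵀ)₁₃, (R−Rᵀ)₂₁) / (2 sinθ) = (+0.320865, -0.273837, +0.906675)
rvec = θ·k = (+0.211196, -0.180242, +0.596780)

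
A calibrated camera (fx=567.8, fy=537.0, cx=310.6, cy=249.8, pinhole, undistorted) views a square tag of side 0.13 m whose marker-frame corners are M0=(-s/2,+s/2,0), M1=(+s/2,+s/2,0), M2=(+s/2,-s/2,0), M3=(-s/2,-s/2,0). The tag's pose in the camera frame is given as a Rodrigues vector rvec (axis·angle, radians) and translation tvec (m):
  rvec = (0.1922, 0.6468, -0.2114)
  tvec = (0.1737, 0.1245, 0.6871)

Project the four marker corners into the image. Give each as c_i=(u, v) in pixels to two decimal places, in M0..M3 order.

c0=(418.58, 392.94) c1=(519.50, 396.03) c2=(494.93, 294.52) c3=(394.72, 302.62)

Intrinsics K: fx=567.8, fy=537.0, cx=310.6, cy=249.8
Marker side s = 0.13 m; corners in marker frame (Z=0):
  M0 = (-0.0650, +0.0650, 0)
  M1 = (+0.0650, +0.0650, 0)
  M2 = (+0.0650, -0.0650, 0)
  M3 = (-0.0650, -0.0650, 0)
rvec = (0.1922, 0.6468, -0.2114), |rvec| = θ = 0.70709 rad = 40.513°
Rodrigues: sinθ=0.64963, 1−cosθ=0.23975; R = I + sinθ·[k]× + (1−cosθ)·[k]×²:
    [+0.77797 +0.25383 +0.57475]
    [-0.13461 +0.96086 -0.24214]
    [-0.61372 +0.11101 +0.78168]
t = (0.1737, 0.1245, 0.6871) m
M0: Pc = R·M0+t = (+0.13963, +0.19571, +0.73421); u = 567.8·(+0.13963)/0.73421 + 310.6 = 418.5838, v = 537.0·(+0.19571)/0.73421 + 249.8 = 392.9390
M1: Pc = R·M1+t = (+0.24077, +0.17821, +0.65442); u = 567.8·(+0.24077)/0.65442 + 310.6 = 519.4971, v = 537.0·(+0.17821)/0.65442 + 249.8 = 396.0303
M2: Pc = R·M2+t = (+0.20777, +0.05329, +0.63999); u = 567.8·(+0.20777)/0.63999 + 310.6 = 494.9322, v = 537.0·(+0.05329)/0.63999 + 249.8 = 294.5181
M3: Pc = R·M3+t = (+0.10663, +0.07079, +0.71978); u = 567.8·(+0.10663)/0.71978 + 310.6 = 394.7184, v = 537.0·(+0.07079)/0.71978 + 249.8 = 302.6169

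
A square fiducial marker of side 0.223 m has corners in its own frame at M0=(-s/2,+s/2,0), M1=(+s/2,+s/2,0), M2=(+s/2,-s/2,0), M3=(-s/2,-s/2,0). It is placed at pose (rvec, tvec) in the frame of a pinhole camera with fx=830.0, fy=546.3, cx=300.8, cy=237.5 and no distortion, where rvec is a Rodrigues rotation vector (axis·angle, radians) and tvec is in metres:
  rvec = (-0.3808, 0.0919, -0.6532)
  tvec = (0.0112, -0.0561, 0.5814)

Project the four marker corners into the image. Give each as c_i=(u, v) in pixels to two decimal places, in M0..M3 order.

c0=(280.57, 332.21) c1=(550.76, 194.48) c2=(347.74, 58.80) c3=(111.34, 176.27)

Intrinsics K: fx=830.0, fy=546.3, cx=300.8, cy=237.5
Marker side s = 0.223 m; corners in marker frame (Z=0):
  M0 = (-0.1115, +0.1115, 0)
  M1 = (+0.1115, +0.1115, 0)
  M2 = (+0.1115, -0.1115, 0)
  M3 = (-0.1115, -0.1115, 0)
rvec = (-0.3808, 0.0919, -0.6532), |rvec| = θ = 0.76166 rad = 43.640°
Rodrigues: sinθ=0.69012, 1−cosθ=0.27631; R = I + sinθ·[k]× + (1−cosθ)·[k]×²:
    [+0.79276 +0.57518 +0.20174]
    [-0.60852 +0.72771 +0.31644]
    [+0.03520 -0.37363 +0.92691]
t = (0.0112, -0.0561, 0.5814) m
M0: Pc = R·M0+t = (-0.01306, +0.09289, +0.53582); u = 830.0·(-0.01306)/0.53582 + 300.8 = 280.5700, v = 546.3·(+0.09289)/0.53582 + 237.5 = 332.2076
M1: Pc = R·M1+t = (+0.16373, -0.04281, +0.54367); u = 830.0·(+0.16373)/0.54367 + 300.8 = 550.7552, v = 546.3·(-0.04281)/0.54367 + 237.5 = 194.4829
M2: Pc = R·M2+t = (+0.03546, -0.20509, +0.62698); u = 830.0·(+0.03546)/0.62698 + 300.8 = 347.7414, v = 546.3·(-0.20509)/0.62698 + 237.5 = 58.8023
M3: Pc = R·M3+t = (-0.14133, -0.06939, +0.61913); u = 830.0·(-0.14133)/0.61913 + 300.8 = 111.3417, v = 546.3·(-0.06939)/0.61913 + 237.5 = 176.2726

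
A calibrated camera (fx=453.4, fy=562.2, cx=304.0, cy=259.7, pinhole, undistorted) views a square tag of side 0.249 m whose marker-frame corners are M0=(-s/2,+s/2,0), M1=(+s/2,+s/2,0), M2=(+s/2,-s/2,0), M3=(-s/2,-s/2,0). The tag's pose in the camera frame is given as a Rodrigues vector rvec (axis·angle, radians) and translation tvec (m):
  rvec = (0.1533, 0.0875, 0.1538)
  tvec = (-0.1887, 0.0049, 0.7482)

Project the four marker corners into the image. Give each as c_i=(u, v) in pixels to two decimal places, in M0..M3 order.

Intrinsics K: fx=453.4, fy=562.2, cx=304.0, cy=259.7
Marker side s = 0.249 m; corners in marker frame (Z=0):
  M0 = (-0.1245, +0.1245, 0)
  M1 = (+0.1245, +0.1245, 0)
  M2 = (+0.1245, -0.1245, 0)
  M3 = (-0.1245, -0.1245, 0)
rvec = (0.1533, 0.0875, 0.1538), |rvec| = θ = 0.23412 rad = 13.414°
Rodrigues: sinθ=0.23199, 1−cosθ=0.02728; R = I + sinθ·[k]× + (1−cosθ)·[k]×²:
    [+0.98442 -0.14572 +0.09844]
    [+0.15908 +0.97653 -0.14521]
    [-0.07497 +0.15860 +0.98449]
t = (-0.1887, 0.0049, 0.7482) m
M0: Pc = R·M0+t = (-0.32940, +0.10667, +0.77728); u = 453.4·(-0.32940)/0.77728 + 304.0 = 111.8542, v = 562.2·(+0.10667)/0.77728 + 259.7 = 336.8558
M1: Pc = R·M1+t = (-0.08428, +0.14628, +0.75861); u = 453.4·(-0.08428)/0.75861 + 304.0 = 253.6268, v = 562.2·(+0.14628)/0.75861 + 259.7 = 368.1087
M2: Pc = R·M2+t = (-0.04800, -0.09687, +0.71912); u = 453.4·(-0.04800)/0.71912 + 304.0 = 273.7378, v = 562.2·(-0.09687)/0.71912 + 259.7 = 183.9657
M3: Pc = R·M3+t = (-0.29312, -0.13648, +0.73779); u = 453.4·(-0.29312)/0.73779 + 304.0 = 123.8677, v = 562.2·(-0.13648)/0.73779 + 259.7 = 155.6990

c0=(111.85, 336.86) c1=(253.63, 368.11) c2=(273.74, 183.97) c3=(123.87, 155.70)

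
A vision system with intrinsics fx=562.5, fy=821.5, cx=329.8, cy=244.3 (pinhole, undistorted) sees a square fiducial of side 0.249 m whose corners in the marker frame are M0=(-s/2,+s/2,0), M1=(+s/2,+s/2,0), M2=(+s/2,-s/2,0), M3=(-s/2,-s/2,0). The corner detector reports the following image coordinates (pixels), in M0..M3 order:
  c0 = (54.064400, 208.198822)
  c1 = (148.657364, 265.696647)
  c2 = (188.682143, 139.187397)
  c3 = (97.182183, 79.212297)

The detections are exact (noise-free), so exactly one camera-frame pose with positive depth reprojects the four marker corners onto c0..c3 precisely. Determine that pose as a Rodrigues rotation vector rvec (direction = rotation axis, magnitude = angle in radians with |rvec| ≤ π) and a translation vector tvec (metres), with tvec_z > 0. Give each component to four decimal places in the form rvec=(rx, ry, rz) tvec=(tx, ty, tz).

Intrinsics K: fx=562.5, fy=821.5, cx=329.8, cy=244.3
Marker side s = 0.249 m; corners in marker frame (Z=0):
  M0 = (-0.1245, +0.1245, 0)
  M1 = (+0.1245, +0.1245, 0)
  M2 = (+0.1245, -0.1245, 0)
  M3 = (-0.1245, -0.1245, 0)
Detected image corners:
  c0 = (54.064400, 208.198822) px
  c1 = (148.657364, 265.696647) px
  c2 = (188.682143, 139.187397) px
  c3 = (97.182183, 79.212297) px
Planar DLT: solve 8×8 A·h = b for H (H[2,2]=1):
  H  [+387.72863 -176.86549 +123.02758]
  H  [+255.93503 +498.80015 +172.84503]
  H  [+0.11553 -0.08188 +1.00000]
B = K⁻¹H; ‖b₁‖=0.690303, ‖b₂‖=0.690303; λ = 2/(‖b₁‖+‖b₂‖) = 1.448640, sign → tz>0 ⇒ λ=+1.448640
r₁ = λ·B[:,0] = (+0.90042,+0.40155,+0.16736); r₂ = λ·B[:,1] = (-0.38594,+0.91486,-0.11862)
r₃ = r₁×r₂ = (-0.20074,+0.04222,+0.97873); SVD([r₁ r₂ r₃]) → R = UVᵀ:
  R  [+0.90042 -0.38594 -0.20074]
  R  [+0.40155 +0.91486 +0.04222]
  R  [+0.16736 -0.11862 +0.97873]
t = (-0.53251, -0.12600, +1.44864) m
tr R = 2.794015; θ = arccos((tr R − 1)/2) = 0.457844 rad = 26.233°
axis k = ((R−Rᵀ)₃₂, (R−Rᵀ)₁₃, (R−Rᵀ)₂₁) / (2 sinθ) = (-0.181937, -0.416390, +0.890797)
rvec = θ·k = (-0.083299, -0.190642, +0.407846)

rvec=(-0.0833, -0.1906, 0.4078) tvec=(-0.5325, -0.1260, 1.4486)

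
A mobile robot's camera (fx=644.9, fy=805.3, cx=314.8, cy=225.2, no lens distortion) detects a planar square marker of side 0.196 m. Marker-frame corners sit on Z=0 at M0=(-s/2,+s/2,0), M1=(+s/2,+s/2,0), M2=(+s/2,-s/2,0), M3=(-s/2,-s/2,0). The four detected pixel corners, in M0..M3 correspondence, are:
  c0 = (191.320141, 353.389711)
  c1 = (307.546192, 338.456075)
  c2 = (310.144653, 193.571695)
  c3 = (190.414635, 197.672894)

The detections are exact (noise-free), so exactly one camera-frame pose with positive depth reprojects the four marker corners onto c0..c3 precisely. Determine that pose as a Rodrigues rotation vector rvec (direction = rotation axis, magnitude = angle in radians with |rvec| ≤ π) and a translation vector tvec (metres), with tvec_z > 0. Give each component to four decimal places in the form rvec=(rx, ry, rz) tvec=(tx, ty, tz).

rvec=(0.1619, -0.4014, -0.0089) tvec=(-0.1001, 0.0594, 1.0285)

Intrinsics K: fx=644.9, fy=805.3, cx=314.8, cy=225.2
Marker side s = 0.196 m; corners in marker frame (Z=0):
  M0 = (-0.0980, +0.0980, 0)
  M1 = (+0.0980, +0.0980, 0)
  M2 = (+0.0980, -0.0980, 0)
  M3 = (-0.0980, -0.0980, 0)
Detected image corners:
  c0 = (191.320141, 353.389711) px
  c1 = (307.546192, 338.456075) px
  c2 = (310.144653, 193.571695) px
  c3 = (190.414635, 197.672894) px
Planar DLT: solve 8×8 A·h = b for H (H[2,2]=1):
  H  [+696.10948 +33.88838 +252.03219]
  H  [+53.23534 +807.58145 +271.73249]
  H  [+0.37748 +0.15424 +1.00000]
B = K⁻¹H; ‖b₁‖=0.972282, ‖b₂‖=0.972282; λ = 2/(‖b₁‖+‖b₂‖) = 1.028508, sign → tz>0 ⇒ λ=+1.028508
r₁ = λ·B[:,0] = (+0.92066,-0.04058,+0.38824); r₂ = λ·B[:,1] = (-0.02339,+0.98706,+0.15864)
r₃ = r₁×r₂ = (-0.38966,-0.15513,+0.90780); SVD([r₁ r₂ r₃]) → R = UVᵀ:
  R  [+0.92066 -0.02339 -0.38966]
  R  [-0.04058 +0.98706 -0.15513]
  R  [+0.38824 +0.15864 +0.90780]
t = (-0.10010, +0.05943, +1.02851) m
tr R = 2.815525; θ = arccos((tr R − 1)/2) = 0.432878 rad = 24.802°
axis k = ((R−Rᵀ)₃₂, (R−Rᵀ)₁₃, (R−Rᵀ)₂₁) / (2 sinθ) = (+0.373994, -0.927205, -0.020489)
rvec = θ·k = (+0.161894, -0.401366, -0.008869)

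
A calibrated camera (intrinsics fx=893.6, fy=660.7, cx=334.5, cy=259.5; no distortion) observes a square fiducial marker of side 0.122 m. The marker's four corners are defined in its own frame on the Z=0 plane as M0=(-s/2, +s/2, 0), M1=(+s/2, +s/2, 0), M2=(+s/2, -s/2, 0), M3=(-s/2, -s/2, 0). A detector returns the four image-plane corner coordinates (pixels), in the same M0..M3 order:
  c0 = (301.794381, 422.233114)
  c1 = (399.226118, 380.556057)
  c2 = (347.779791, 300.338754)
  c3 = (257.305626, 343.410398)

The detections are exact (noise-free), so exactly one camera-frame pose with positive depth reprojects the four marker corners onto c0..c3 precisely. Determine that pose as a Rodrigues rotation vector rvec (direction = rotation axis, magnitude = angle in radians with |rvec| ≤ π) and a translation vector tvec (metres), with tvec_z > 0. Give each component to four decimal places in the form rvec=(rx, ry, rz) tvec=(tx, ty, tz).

Intrinsics K: fx=893.6, fy=660.7, cx=334.5, cy=259.5
Marker side s = 0.122 m; corners in marker frame (Z=0):
  M0 = (-0.0610, +0.0610, 0)
  M1 = (+0.0610, +0.0610, 0)
  M2 = (+0.0610, -0.0610, 0)
  M3 = (-0.0610, -0.0610, 0)
Detected image corners:
  c0 = (301.794381, 422.233114) px
  c1 = (399.226118, 380.556057) px
  c2 = (347.779791, 300.338754) px
  c3 = (257.305626, 343.410398) px
Planar DLT: solve 8×8 A·h = b for H (H[2,2]=1):
  H  [+649.44892 +255.56557 +324.86030]
  H  [-480.29919 +499.97592 +361.09187]
  H  [-0.36728 -0.41948 +1.00000]
B = K⁻¹H; ‖b₁‖=1.105163, ‖b₂‖=1.105163; λ = 2/(‖b₁‖+‖b₂‖) = 0.904844, sign → tz>0 ⇒ λ=+0.904844
r₁ = λ·B[:,0] = (+0.78202,-0.52725,-0.33233); r₂ = λ·B[:,1] = (+0.40086,+0.83381,-0.37957)
r₃ = r₁×r₂ = (+0.47723,+0.16361,+0.86341); SVD([r₁ r₂ r₃]) → R = UVᵀ:
  R  [+0.78202 +0.40086 +0.47723]
  R  [-0.52725 +0.83381 +0.16361]
  R  [-0.33233 -0.37957 +0.86341]
t = (-0.00976, +0.13913, +0.90484) m
tr R = 2.479246; θ = arccos((tr R − 1)/2) = 0.738286 rad = 42.301°
axis k = ((R−Rᵀ)₃₂, (R−Rᵀ)₁₃, (R−Rᵀ)₂₁) / (2 sinθ) = (-0.403535, +0.601440, -0.689514)
rvec = θ·k = (-0.297924, +0.444035, -0.509059)

rvec=(-0.2979, 0.4440, -0.5091) tvec=(-0.0098, 0.1391, 0.9048)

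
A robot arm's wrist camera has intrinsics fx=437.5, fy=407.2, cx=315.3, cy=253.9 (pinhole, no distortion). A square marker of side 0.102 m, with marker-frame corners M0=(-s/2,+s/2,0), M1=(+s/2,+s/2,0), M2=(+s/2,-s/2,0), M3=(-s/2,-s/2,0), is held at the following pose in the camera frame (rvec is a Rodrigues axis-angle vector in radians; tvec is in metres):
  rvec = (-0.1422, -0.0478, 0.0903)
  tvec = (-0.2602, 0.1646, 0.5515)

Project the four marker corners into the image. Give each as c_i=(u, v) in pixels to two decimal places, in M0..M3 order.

c0=(60.79, 411.74) c1=(144.01, 417.62) c2=(155.36, 340.34) c3=(74.42, 334.04)

Intrinsics K: fx=437.5, fy=407.2, cx=315.3, cy=253.9
Marker side s = 0.102 m; corners in marker frame (Z=0):
  M0 = (-0.0510, +0.0510, 0)
  M1 = (+0.0510, +0.0510, 0)
  M2 = (+0.0510, -0.0510, 0)
  M3 = (-0.0510, -0.0510, 0)
rvec = (-0.1422, -0.0478, 0.0903), |rvec| = θ = 0.17510 rad = 10.032°
Rodrigues: sinθ=0.17421, 1−cosθ=0.01529; R = I + sinθ·[k]× + (1−cosθ)·[k]×²:
    [+0.99479 -0.08645 -0.05396]
    [+0.09323 +0.98585 +0.13932]
    [+0.04115 -0.14363 +0.98878]
t = (-0.2602, 0.1646, 0.5515) m
M0: Pc = R·M0+t = (-0.31534, +0.21012, +0.54208); u = 437.5·(-0.31534)/0.54208 + 315.3 = 60.7920, v = 407.2·(+0.21012)/0.54208 + 253.9 = 411.7419
M1: Pc = R·M1+t = (-0.21387, +0.21963, +0.54627); u = 437.5·(-0.21387)/0.54627 + 315.3 = 144.0121, v = 407.2·(+0.21963)/0.54627 + 253.9 = 417.6174
M2: Pc = R·M2+t = (-0.20506, +0.11908, +0.56092); u = 437.5·(-0.20506)/0.56092 + 315.3 = 155.3634, v = 407.2·(+0.11908)/0.56092 + 253.9 = 340.3430
M3: Pc = R·M3+t = (-0.30653, +0.10957, +0.55673); u = 437.5·(-0.30653)/0.55673 + 315.3 = 74.4187, v = 407.2·(+0.10957)/0.55673 + 253.9 = 334.0394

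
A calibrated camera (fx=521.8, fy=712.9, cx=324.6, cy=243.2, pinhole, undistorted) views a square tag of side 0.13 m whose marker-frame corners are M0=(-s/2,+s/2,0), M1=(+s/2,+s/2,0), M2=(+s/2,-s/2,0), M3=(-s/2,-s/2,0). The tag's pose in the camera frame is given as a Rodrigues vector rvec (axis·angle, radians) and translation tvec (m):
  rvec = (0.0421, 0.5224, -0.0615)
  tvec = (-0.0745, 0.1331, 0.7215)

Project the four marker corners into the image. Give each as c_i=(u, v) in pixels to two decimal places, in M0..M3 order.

Intrinsics K: fx=521.8, fy=712.9, cx=324.6, cy=243.2
Marker side s = 0.13 m; corners in marker frame (Z=0):
  M0 = (-0.0650, +0.0650, 0)
  M1 = (+0.0650, +0.0650, 0)
  M2 = (+0.0650, -0.0650, 0)
  M3 = (-0.0650, -0.0650, 0)
rvec = (0.0421, 0.5224, -0.0615), |rvec| = θ = 0.52769 rad = 30.234°
Rodrigues: sinθ=0.50354, 1−cosθ=0.13603; R = I + sinθ·[k]× + (1−cosθ)·[k]×²:
    [+0.86484 +0.06943 +0.49723]
    [-0.04794 +0.99729 -0.05587]
    [-0.49976 +0.02448 +0.86582]
t = (-0.0745, 0.1331, 0.7215) m
M0: Pc = R·M0+t = (-0.12620, +0.20104, +0.75558); u = 521.8·(-0.12620)/0.75558 + 324.6 = 237.4452, v = 712.9·(+0.20104)/0.75558 + 243.2 = 432.8850
M1: Pc = R·M1+t = (-0.01377, +0.19481, +0.69061); u = 521.8·(-0.01377)/0.69061 + 324.6 = 314.1939, v = 712.9·(+0.19481)/0.69061 + 243.2 = 444.2959
M2: Pc = R·M2+t = (-0.02280, +0.06516, +0.68742); u = 521.8·(-0.02280)/0.68742 + 324.6 = 307.2945, v = 712.9·(+0.06516)/0.68742 + 243.2 = 310.7749
M3: Pc = R·M3+t = (-0.13523, +0.07139, +0.75239); u = 521.8·(-0.13523)/0.75239 + 324.6 = 230.8170, v = 712.9·(+0.07139)/0.75239 + 243.2 = 310.8452

c0=(237.45, 432.89) c1=(314.19, 444.30) c2=(307.29, 310.77) c3=(230.82, 310.85)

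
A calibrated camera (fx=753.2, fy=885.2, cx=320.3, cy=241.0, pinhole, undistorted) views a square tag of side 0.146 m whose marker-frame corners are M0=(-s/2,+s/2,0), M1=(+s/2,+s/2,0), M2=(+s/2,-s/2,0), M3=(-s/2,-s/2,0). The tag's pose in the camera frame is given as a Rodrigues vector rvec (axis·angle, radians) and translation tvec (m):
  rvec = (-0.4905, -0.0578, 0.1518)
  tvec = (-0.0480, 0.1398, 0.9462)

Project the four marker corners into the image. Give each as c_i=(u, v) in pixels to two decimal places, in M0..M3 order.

Intrinsics K: fx=753.2, fy=885.2, cx=320.3, cy=241.0
Marker side s = 0.146 m; corners in marker frame (Z=0):
  M0 = (-0.0730, +0.0730, 0)
  M1 = (+0.0730, +0.0730, 0)
  M2 = (+0.0730, -0.0730, 0)
  M3 = (-0.0730, -0.0730, 0)
rvec = (-0.4905, -0.0578, 0.1518), |rvec| = θ = 0.51670 rad = 29.604°
Rodrigues: sinθ=0.49401, 1−cosθ=0.13054; R = I + sinθ·[k]× + (1−cosθ)·[k]×²:
    [+0.98710 -0.13127 -0.09167]
    [+0.15900 +0.87109 +0.46467]
    [+0.01885 -0.47325 +0.88072]
t = (-0.0480, 0.1398, 0.9462) m
M0: Pc = R·M0+t = (-0.12964, +0.19178, +0.91028); u = 753.2·(-0.12964)/0.91028 + 320.3 = 213.0296, v = 885.2·(+0.19178)/0.91028 + 241.0 = 427.4995
M1: Pc = R·M1+t = (+0.01448, +0.21500, +0.91303); u = 753.2·(+0.01448)/0.91303 + 320.3 = 332.2414, v = 885.2·(+0.21500)/0.91303 + 241.0 = 449.4434
M2: Pc = R·M2+t = (+0.03364, +0.08782, +0.98212); u = 753.2·(+0.03364)/0.98212 + 320.3 = 346.0997, v = 885.2·(+0.08782)/0.98212 + 241.0 = 320.1508
M3: Pc = R·M3+t = (-0.11048, +0.06460, +0.97937); u = 753.2·(-0.11048)/0.97937 + 320.3 = 235.3373, v = 885.2·(+0.06460)/0.97937 + 241.0 = 299.3916

c0=(213.03, 427.50) c1=(332.24, 449.44) c2=(346.10, 320.15) c3=(235.34, 299.39)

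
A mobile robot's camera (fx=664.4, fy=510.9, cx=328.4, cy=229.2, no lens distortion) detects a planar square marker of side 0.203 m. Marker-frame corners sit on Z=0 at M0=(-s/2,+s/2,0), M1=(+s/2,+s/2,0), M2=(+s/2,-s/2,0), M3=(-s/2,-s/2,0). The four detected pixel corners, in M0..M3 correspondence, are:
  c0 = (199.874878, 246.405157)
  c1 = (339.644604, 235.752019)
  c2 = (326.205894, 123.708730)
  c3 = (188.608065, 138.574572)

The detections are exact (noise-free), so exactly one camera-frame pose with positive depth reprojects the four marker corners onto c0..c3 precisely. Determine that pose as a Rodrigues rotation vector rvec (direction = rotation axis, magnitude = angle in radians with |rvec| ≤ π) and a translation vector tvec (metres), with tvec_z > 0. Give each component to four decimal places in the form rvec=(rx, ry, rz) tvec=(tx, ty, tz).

rvec=(-0.0472, 0.1865, -0.0960) tvec=(-0.0931, -0.0791, 0.9339)

Intrinsics K: fx=664.4, fy=510.9, cx=328.4, cy=229.2
Marker side s = 0.203 m; corners in marker frame (Z=0):
  M0 = (-0.1015, +0.1015, 0)
  M1 = (+0.1015, +0.1015, 0)
  M2 = (+0.1015, -0.1015, 0)
  M3 = (-0.1015, -0.1015, 0)
Detected image corners:
  c0 = (199.874878, 246.405157) px
  c1 = (339.644604, 235.752019) px
  c2 = (326.205894, 123.708730) px
  c3 = (188.608065, 138.574572) px
Planar DLT: solve 8×8 A·h = b for H (H[2,2]=1):
  H  [+631.55678 +45.00468 +262.16858]
  H  [-99.33846 +530.24144 +185.90367]
  H  [-0.19570 -0.05972 +1.00000]
B = K⁻¹H; ‖b₁‖=1.070747, ‖b₂‖=1.070747; λ = 2/(‖b₁‖+‖b₂‖) = 0.933928, sign → tz>0 ⇒ λ=+0.933928
r₁ = λ·B[:,0] = (+0.97810,-0.09960,-0.18277); r₂ = λ·B[:,1] = (+0.09083,+0.99430,-0.05577)
r₃ = r₁×r₂ = (+0.18728,+0.03795,+0.98157); SVD([r₁ r₂ r₃]) → R = UVᵀ:
  R  [+0.97810 +0.09083 +0.18728]
  R  [-0.09960 +0.99430 +0.03795]
  R  [-0.18277 -0.05577 +0.98157]
t = (-0.09310, -0.07915, +0.93393) m
tr R = 2.953976; θ = arccos((tr R − 1)/2) = 0.214946 rad = 12.316°
axis k = ((R−Rᵀ)₃₂, (R−Rᵀ)₁₃, (R−Rᵀ)₂₁) / (2 sinθ) = (-0.219693, +0.867449, -0.446393)
rvec = θ·k = (-0.047222, +0.186455, -0.095951)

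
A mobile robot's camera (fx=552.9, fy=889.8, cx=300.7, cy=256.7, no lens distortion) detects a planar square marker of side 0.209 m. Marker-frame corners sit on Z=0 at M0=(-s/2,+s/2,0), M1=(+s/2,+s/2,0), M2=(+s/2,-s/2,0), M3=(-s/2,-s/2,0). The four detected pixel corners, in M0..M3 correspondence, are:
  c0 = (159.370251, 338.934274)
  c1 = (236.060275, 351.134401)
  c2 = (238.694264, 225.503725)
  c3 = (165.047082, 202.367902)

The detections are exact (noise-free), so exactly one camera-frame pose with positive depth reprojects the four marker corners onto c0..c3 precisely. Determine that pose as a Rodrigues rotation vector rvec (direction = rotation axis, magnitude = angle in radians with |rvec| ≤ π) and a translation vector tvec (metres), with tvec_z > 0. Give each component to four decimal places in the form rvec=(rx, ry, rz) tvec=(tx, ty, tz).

rvec=(-0.2285, -0.6456, 0.0833) tvec=(-0.2493, 0.0344, 1.3894)

Intrinsics K: fx=552.9, fy=889.8, cx=300.7, cy=256.7
Marker side s = 0.209 m; corners in marker frame (Z=0):
  M0 = (-0.1045, +0.1045, 0)
  M1 = (+0.1045, +0.1045, 0)
  M2 = (+0.1045, -0.1045, 0)
  M3 = (-0.1045, -0.1045, 0)
Detected image corners:
  c0 = (159.370251, 338.934274) px
  c1 = (236.060275, 351.134401) px
  c2 = (238.694264, 225.503725) px
  c3 = (165.047082, 202.367902) px
Planar DLT: solve 8×8 A·h = b for H (H[2,2]=1):
  H  [+443.85684 -53.59647 +201.48769]
  H  [+202.96575 +578.50080 +278.70782]
  H  [+0.42208 -0.17035 +1.00000]
B = K⁻¹H; ‖b₁‖=0.719755, ‖b₂‖=0.719756; λ = 2/(‖b₁‖+‖b₂‖) = 1.389361, sign → tz>0 ⇒ λ=+1.389361
r₁ = λ·B[:,0] = (+0.79642,+0.14774,+0.58642); r₂ = λ·B[:,1] = (-0.00596,+0.97157,-0.23668)
r₃ = r₁×r₂ = (-0.60471,+0.18500,+0.77466); SVD([r₁ r₂ r₃]) → R = UVᵀ:
  R  [+0.79642 -0.00596 -0.60471]
  R  [+0.14774 +0.97157 +0.18500]
  R  [+0.58642 -0.23668 +0.77466]
t = (-0.24931, +0.03436, +1.38936) m
tr R = 2.542650; θ = arccos((tr R − 1)/2) = 0.689876 rad = 39.527°
axis k = ((R−Rᵀ)₃₂, (R−Rᵀ)₁₃, (R−Rᵀ)₂₁) / (2 sinθ) = (-0.331283, -0.935773, +0.120749)
rvec = θ·k = (-0.228544, -0.645567, +0.083302)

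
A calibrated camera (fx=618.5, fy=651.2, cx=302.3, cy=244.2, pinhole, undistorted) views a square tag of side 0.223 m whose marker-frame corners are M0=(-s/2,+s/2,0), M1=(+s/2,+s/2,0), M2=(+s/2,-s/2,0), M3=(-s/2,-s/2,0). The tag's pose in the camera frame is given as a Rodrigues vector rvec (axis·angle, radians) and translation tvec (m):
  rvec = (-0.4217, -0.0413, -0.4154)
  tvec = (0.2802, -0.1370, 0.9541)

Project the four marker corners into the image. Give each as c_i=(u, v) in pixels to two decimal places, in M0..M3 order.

Intrinsics K: fx=618.5, fy=651.2, cx=302.3, cy=244.2
Marker side s = 0.223 m; corners in marker frame (Z=0):
  M0 = (-0.1115, +0.1115, 0)
  M1 = (+0.1115, +0.1115, 0)
  M2 = (+0.1115, -0.1115, 0)
  M3 = (-0.1115, -0.1115, 0)
rvec = (-0.4217, -0.0413, -0.4154), |rvec| = θ = 0.59337 rad = 33.998°
Rodrigues: sinθ=0.55916, 1−cosθ=0.17094; R = I + sinθ·[k]× + (1−cosθ)·[k]×²:
    [+0.91540 +0.39990 +0.04613]
    [-0.38299 +0.82989 +0.40571]
    [+0.12397 -0.38906 +0.91283]
t = (0.2802, -0.1370, 0.9541) m
M0: Pc = R·M0+t = (+0.22272, -0.00176, +0.89690); u = 618.5·(+0.22272)/0.89690 + 302.3 = 455.8894, v = 651.2·(-0.00176)/0.89690 + 244.2 = 242.9193
M1: Pc = R·M1+t = (+0.42686, -0.08717, +0.92454); u = 618.5·(+0.42686)/0.92454 + 302.3 = 587.8579, v = 651.2·(-0.08717)/0.92454 + 244.2 = 182.8009
M2: Pc = R·M2+t = (+0.33768, -0.27224, +1.01130); u = 618.5·(+0.33768)/1.01130 + 302.3 = 508.8193, v = 651.2·(-0.27224)/1.01130 + 244.2 = 68.9011
M3: Pc = R·M3+t = (+0.13354, -0.18683, +0.98366); u = 618.5·(+0.13354)/0.98366 + 302.3 = 386.2693, v = 651.2·(-0.18683)/0.98366 + 244.2 = 120.5159

c0=(455.89, 242.92) c1=(587.86, 182.80) c2=(508.82, 68.90) c3=(386.27, 120.52)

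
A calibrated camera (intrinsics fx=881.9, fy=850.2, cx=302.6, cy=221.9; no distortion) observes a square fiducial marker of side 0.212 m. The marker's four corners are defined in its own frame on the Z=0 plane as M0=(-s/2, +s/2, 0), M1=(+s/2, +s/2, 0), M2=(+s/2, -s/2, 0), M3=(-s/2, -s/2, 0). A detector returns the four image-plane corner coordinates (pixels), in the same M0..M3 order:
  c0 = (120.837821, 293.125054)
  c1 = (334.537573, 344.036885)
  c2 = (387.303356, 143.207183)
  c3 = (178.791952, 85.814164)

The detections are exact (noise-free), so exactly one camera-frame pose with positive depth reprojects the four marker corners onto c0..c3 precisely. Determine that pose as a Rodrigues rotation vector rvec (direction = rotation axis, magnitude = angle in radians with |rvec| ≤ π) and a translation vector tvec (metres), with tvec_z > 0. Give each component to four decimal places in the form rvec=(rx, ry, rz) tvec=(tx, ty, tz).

rvec=(-0.0425, -0.1518, 0.2563) tvec=(-0.0437, -0.0057, 0.8536)

Intrinsics K: fx=881.9, fy=850.2, cx=302.6, cy=221.9
Marker side s = 0.212 m; corners in marker frame (Z=0):
  M0 = (-0.1060, +0.1060, 0)
  M1 = (+0.1060, +0.1060, 0)
  M2 = (+0.1060, -0.1060, 0)
  M3 = (-0.1060, -0.1060, 0)
Detected image corners:
  c0 = (120.837821, 293.125054) px
  c1 = (334.537573, 344.036885) px
  c2 = (387.303356, 143.207183) px
  c3 = (178.791952, 85.814164) px
Planar DLT: solve 8×8 A·h = b for H (H[2,2]=1):
  H  [+1038.80038 -279.21182 +257.46683]
  H  [+292.11030 +946.80513 +216.25534]
  H  [+0.16882 -0.07166 +1.00000]
B = K⁻¹H; ‖b₁‖=1.171570, ‖b₂‖=1.171570; λ = 2/(‖b₁‖+‖b₂‖) = 0.853556, sign → tz>0 ⇒ λ=+0.853556
r₁ = λ·B[:,0] = (+0.95597,+0.25565,+0.14410); r₂ = λ·B[:,1] = (-0.24925,+0.96651,-0.06116)
r₃ = r₁×r₂ = (-0.15491,+0.02255,+0.98767); SVD([r₁ r₂ r₃]) → R = UVᵀ:
  R  [+0.95597 -0.24925 -0.15491]
  R  [+0.25565 +0.96651 +0.02255]
  R  [+0.14410 -0.06116 +0.98767]
t = (-0.04368, -0.00567, +0.85356) m
tr R = 2.910145; θ = arccos((tr R − 1)/2) = 0.300892 rad = 17.240°
axis k = ((R−Rᵀ)₃₂, (R−Rᵀ)₁₃, (R−Rᵀ)₂₁) / (2 sinθ) = (-0.141235, -0.504454, +0.851809)
rvec = θ·k = (-0.042496, -0.151786, +0.256302)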